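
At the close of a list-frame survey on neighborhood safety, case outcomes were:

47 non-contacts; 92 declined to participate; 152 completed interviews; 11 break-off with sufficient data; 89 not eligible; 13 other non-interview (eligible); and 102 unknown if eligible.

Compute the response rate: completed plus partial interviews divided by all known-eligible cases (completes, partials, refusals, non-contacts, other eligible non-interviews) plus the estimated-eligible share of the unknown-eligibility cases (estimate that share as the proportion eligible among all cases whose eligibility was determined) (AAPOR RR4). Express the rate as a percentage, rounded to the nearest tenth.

41.3%

Numerator → 152 + 11 = 163
Determined eligible → 152 + 11 + 92 + 47 + 13 = 315
e = 315 / (315 + 89) = 315 / 404 = 0.7797
e × U → 0.7797 × 102 = 79.53
Denom → 315 + 79.53 = 394.53
RR4 = 163 / 394.53 = 0.4131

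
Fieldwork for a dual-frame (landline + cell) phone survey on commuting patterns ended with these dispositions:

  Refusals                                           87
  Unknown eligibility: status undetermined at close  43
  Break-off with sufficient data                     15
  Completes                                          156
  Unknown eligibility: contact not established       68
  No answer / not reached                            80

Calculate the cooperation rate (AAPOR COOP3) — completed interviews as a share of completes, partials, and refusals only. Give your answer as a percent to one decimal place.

60.5%

Eligibility not determined = 68 + 43 = 111
Top: 156
Denom: 156 + 15 + 87 = 258
COOP3 = 156 / 258 = 0.6047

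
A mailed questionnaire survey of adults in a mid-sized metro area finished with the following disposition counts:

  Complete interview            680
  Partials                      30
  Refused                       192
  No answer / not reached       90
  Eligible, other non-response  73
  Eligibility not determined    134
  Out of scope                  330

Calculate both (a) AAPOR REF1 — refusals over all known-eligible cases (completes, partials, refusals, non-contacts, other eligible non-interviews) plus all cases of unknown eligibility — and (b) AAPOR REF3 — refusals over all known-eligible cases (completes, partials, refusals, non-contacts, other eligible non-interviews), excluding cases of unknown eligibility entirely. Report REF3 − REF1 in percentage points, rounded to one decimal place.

2.0

Numerator → 192
Denom → 680 + 30 + 192 + 90 + 73 + 134 = 1199
REF1 = 192 / 1199 = 0.1601
Denom → 680 + 30 + 192 + 90 + 73 = 1065
REF3 = 192 / 1065 = 0.1803
Difference = 18.03 − 16.01 = 2.02 percentage points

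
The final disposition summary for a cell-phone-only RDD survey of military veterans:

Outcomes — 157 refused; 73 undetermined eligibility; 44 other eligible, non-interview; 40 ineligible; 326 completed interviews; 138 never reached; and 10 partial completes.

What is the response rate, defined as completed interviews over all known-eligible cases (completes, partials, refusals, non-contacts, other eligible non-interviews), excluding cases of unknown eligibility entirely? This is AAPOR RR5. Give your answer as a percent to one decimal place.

Numerator = 326
Base = 326 + 10 + 157 + 138 + 44 = 675
RR5 = 326 / 675 = 0.4830

48.3%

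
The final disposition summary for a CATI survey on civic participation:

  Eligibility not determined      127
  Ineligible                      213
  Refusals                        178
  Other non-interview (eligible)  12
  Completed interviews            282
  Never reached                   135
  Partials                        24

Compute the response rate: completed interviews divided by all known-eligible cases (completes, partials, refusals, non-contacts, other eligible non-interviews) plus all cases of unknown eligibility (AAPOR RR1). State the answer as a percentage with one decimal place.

37.2%

Numerator → 282
Denom → 282 + 24 + 178 + 135 + 12 + 127 = 758
RR1 = 282 / 758 = 0.3720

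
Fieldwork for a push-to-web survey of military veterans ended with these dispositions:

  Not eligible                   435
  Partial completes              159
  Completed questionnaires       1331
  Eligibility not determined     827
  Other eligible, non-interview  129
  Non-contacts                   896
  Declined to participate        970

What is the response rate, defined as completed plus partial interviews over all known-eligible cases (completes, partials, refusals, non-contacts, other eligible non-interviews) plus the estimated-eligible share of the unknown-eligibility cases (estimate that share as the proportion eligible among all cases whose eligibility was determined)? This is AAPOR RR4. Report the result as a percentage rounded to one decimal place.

35.3%

Numerator = 1331 + 159 = 1490
Known eligible = 1331 + 159 + 970 + 896 + 129 = 3485
e = 3485 / (3485 + 435) = 3485 / 3920 = 0.8890
Estimated eligible among unknowns = 0.8890 × 827 = 735.20
Denom = 3485 + 735.20 = 4220.20
RR4 = 1490 / 4220.20 = 0.3531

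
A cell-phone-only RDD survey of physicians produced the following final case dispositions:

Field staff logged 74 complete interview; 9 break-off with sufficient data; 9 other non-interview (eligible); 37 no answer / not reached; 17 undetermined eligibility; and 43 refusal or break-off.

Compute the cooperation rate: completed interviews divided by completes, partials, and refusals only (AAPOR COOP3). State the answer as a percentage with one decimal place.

Top: 74
Denominator: 74 + 9 + 43 = 126
COOP3 = 74 / 126 = 0.5873

58.7%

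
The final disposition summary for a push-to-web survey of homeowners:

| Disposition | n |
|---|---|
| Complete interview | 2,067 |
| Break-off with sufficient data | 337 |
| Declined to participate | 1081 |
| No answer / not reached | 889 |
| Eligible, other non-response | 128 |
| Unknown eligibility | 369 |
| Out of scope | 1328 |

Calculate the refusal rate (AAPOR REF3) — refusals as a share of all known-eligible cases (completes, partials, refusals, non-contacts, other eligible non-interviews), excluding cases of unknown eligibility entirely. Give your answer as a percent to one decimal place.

24.0%

Numerator: 1081
Base: 2067 + 337 + 1081 + 889 + 128 = 4502
REF3 = 1081 / 4502 = 0.2401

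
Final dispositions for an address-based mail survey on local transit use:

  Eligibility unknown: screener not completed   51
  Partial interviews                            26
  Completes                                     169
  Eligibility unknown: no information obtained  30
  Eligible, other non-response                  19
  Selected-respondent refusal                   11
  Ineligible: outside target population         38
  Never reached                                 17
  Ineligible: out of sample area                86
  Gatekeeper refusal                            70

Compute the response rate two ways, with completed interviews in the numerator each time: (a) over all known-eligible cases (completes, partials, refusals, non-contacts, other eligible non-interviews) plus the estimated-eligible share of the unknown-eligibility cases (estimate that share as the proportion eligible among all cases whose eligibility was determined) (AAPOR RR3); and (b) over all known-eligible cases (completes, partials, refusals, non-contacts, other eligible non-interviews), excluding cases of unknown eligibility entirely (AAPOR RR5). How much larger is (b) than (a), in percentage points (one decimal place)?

Declined to participate = 70 + 11 = 81
Unknown eligibility = 51 + 30 = 81
Screened out, ineligible = 38 + 86 = 124
Num: 169
Known eligible: 169 + 26 + 81 + 17 + 19 = 312
e = 312 / (312 + 124) = 312 / 436 = 0.7156
Estimated eligible among unknowns: 0.7156 × 81 = 57.96
Denom: 312 + 57.96 = 369.96
RR3 = 169 / 369.96 = 0.4568
Denom: 169 + 26 + 81 + 17 + 19 = 312
RR5 = 169 / 312 = 0.5417
Difference = 54.17 − 45.68 = 8.49 percentage points

8.5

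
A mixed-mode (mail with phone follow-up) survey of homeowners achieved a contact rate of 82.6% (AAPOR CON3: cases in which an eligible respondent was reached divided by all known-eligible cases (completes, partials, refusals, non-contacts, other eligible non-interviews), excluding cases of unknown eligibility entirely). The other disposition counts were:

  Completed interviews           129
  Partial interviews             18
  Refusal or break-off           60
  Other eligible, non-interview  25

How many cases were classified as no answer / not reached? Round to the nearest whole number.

49

Num → 129 + 18 + 60 + 25 = 232
CON3 = 232 / D = 0.826
D = 232 / 0.826 = 280.9
Rest of base = 232
no answer / not reached = 280.9 − 232 ≈ 49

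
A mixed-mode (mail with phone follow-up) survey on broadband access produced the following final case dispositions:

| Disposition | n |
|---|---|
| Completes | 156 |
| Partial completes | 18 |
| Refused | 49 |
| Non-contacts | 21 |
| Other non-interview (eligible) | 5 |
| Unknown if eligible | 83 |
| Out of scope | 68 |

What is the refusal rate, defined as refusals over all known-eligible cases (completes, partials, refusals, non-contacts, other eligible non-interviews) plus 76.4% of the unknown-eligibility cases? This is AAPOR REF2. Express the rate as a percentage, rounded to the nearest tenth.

Numerator = 49
Eligible (known) = 156 + 18 + 49 + 21 + 5 = 249
e × U = 0.7640 × 83 = 63.41
Denom = 249 + 63.41 = 312.41
REF2 = 49 / 312.41 = 0.1568

15.7%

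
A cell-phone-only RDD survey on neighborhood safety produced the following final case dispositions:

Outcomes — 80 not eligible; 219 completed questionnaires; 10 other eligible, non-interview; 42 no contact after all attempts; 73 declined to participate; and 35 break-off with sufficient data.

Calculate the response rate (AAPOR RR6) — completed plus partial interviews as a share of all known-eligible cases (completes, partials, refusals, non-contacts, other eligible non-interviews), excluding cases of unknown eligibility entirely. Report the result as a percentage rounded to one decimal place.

Num: 219 + 35 = 254
Denom: 219 + 35 + 73 + 42 + 10 = 379
RR6 = 254 / 379 = 0.6702

67.0%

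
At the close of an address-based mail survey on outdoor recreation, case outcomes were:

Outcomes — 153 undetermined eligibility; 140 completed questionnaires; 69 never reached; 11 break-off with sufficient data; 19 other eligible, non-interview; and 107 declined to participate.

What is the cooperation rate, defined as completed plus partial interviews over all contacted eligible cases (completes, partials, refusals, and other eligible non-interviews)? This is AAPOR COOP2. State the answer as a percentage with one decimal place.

Top: 140 + 11 = 151
Base: 140 + 11 + 107 + 19 = 277
COOP2 = 151 / 277 = 0.5451

54.5%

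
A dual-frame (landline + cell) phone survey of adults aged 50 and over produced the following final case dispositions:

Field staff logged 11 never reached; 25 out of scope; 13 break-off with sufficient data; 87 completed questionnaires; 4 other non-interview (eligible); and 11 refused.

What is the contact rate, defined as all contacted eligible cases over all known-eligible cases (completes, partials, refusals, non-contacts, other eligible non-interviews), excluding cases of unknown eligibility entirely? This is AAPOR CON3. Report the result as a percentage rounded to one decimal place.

91.3%

Num: 87 + 13 + 11 + 4 = 115
Base: 87 + 13 + 11 + 11 + 4 = 126
CON3 = 115 / 126 = 0.9127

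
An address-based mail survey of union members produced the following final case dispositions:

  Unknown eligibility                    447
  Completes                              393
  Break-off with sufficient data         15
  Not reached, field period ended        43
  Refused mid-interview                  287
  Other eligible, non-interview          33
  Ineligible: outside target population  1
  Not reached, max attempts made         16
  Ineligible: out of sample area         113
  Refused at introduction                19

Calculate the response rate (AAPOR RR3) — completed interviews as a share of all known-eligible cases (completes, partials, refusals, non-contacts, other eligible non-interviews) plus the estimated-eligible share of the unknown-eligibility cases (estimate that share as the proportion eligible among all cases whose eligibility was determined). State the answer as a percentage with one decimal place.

Refusal or break-off = 19 + 287 = 306
No answer / not reached = 43 + 16 = 59
Out of scope = 1 + 113 = 114
Num = 393
Eligible (known) = 393 + 15 + 306 + 59 + 33 = 806
e = 806 / (806 + 114) = 806 / 920 = 0.8761
Eligible share of unknowns = 0.8761 × 447 = 391.62
Base = 806 + 391.62 = 1197.62
RR3 = 393 / 1197.62 = 0.3282

32.8%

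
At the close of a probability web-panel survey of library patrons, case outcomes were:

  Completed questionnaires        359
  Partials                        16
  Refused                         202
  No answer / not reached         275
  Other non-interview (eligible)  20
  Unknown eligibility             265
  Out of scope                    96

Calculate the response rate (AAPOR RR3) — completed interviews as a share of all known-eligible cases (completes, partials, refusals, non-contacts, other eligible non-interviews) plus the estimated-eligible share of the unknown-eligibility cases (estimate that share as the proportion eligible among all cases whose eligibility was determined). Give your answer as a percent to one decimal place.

Num = 359
Determined eligible = 359 + 16 + 202 + 275 + 20 = 872
e = 872 / (872 + 96) = 872 / 968 = 0.9008
Eligible share of unknowns = 0.9008 × 265 = 238.71
Denominator = 872 + 238.71 = 1110.71
RR3 = 359 / 1110.71 = 0.3232

32.3%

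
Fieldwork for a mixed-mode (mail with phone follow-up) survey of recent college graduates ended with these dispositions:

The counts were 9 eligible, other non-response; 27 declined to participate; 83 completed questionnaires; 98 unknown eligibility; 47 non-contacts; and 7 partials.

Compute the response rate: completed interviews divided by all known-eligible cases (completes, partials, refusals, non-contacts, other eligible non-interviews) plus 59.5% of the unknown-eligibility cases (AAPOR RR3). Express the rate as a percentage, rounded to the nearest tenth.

35.9%

Top → 83
Determined eligible → 83 + 7 + 27 + 47 + 9 = 173
e × U → 0.5950 × 98 = 58.31
Denom → 173 + 58.31 = 231.31
RR3 = 83 / 231.31 = 0.3588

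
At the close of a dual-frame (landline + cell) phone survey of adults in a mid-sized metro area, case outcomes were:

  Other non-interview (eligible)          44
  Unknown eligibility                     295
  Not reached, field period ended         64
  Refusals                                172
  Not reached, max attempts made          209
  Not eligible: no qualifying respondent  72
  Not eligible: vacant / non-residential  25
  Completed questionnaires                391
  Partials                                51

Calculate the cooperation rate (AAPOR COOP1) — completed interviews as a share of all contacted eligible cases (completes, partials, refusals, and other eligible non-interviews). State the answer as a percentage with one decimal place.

No answer / not reached = 64 + 209 = 273
Out of scope = 72 + 25 = 97
Numerator → 391
Base → 391 + 51 + 172 + 44 = 658
COOP1 = 391 / 658 = 0.5942

59.4%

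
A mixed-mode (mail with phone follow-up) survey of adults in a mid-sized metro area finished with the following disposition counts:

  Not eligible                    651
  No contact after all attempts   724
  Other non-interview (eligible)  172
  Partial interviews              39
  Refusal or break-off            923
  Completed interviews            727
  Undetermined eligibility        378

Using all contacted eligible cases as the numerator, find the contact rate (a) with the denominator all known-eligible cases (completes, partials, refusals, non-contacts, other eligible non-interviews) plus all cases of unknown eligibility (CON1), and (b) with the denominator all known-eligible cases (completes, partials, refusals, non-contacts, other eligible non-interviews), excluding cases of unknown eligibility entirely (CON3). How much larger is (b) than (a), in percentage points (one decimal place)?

9.2

Num → 727 + 39 + 923 + 172 = 1861
Base → 727 + 39 + 923 + 724 + 172 + 378 = 2963
CON1 = 1861 / 2963 = 0.6281
Base → 727 + 39 + 923 + 724 + 172 = 2585
CON3 = 1861 / 2585 = 0.7199
Difference = 71.99 − 62.81 = 9.18 percentage points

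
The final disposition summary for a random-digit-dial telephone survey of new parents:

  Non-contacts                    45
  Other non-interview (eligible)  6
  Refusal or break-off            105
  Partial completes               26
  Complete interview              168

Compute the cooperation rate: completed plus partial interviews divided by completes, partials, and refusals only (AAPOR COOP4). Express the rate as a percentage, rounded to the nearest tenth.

64.9%

Num → 168 + 26 = 194
Denom → 168 + 26 + 105 = 299
COOP4 = 194 / 299 = 0.6488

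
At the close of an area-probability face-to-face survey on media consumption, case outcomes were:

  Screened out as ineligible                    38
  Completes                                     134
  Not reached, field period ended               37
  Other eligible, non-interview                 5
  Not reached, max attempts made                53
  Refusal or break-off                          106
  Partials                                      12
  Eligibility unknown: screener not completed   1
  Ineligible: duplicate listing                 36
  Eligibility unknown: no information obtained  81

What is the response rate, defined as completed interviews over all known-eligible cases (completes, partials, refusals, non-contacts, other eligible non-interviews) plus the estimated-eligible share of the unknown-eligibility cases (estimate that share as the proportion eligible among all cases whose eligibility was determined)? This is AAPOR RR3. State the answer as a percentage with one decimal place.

32.3%

Never reached = 37 + 53 = 90
Eligibility not determined = 1 + 81 = 82
Out of scope = 38 + 36 = 74
Top: 134
Eligible (known): 134 + 12 + 106 + 90 + 5 = 347
e = 347 / (347 + 74) = 347 / 421 = 0.8242
e × U: 0.8242 × 82 = 67.58
Denom: 347 + 67.58 = 414.58
RR3 = 134 / 414.58 = 0.3232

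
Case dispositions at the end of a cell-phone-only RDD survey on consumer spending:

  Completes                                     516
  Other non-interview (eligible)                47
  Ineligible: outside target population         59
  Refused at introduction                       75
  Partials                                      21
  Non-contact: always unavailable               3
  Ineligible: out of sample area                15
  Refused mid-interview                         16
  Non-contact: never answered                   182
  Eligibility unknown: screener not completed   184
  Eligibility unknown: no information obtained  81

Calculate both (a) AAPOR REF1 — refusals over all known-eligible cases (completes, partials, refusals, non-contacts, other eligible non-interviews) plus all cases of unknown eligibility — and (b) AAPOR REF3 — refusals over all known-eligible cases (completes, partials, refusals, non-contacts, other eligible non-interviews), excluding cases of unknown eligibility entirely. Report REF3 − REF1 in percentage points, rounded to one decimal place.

2.5

Refusal or break-off = 75 + 16 = 91
Never reached = 182 + 3 = 185
Unknown eligibility = 184 + 81 = 265
Out of scope = 59 + 15 = 74
Num: 91
Base: 516 + 21 + 91 + 185 + 47 + 265 = 1125
REF1 = 91 / 1125 = 0.0809
Base: 516 + 21 + 91 + 185 + 47 = 860
REF3 = 91 / 860 = 0.1058
Difference = 10.58 − 8.09 = 2.49 percentage points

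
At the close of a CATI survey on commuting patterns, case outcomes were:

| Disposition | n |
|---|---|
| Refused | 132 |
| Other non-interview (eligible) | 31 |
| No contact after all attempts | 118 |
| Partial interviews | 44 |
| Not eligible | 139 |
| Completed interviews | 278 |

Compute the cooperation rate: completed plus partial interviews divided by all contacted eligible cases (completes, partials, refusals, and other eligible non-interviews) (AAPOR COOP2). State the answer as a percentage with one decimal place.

66.4%

Numerator → 278 + 44 = 322
Denominator → 278 + 44 + 132 + 31 = 485
COOP2 = 322 / 485 = 0.6639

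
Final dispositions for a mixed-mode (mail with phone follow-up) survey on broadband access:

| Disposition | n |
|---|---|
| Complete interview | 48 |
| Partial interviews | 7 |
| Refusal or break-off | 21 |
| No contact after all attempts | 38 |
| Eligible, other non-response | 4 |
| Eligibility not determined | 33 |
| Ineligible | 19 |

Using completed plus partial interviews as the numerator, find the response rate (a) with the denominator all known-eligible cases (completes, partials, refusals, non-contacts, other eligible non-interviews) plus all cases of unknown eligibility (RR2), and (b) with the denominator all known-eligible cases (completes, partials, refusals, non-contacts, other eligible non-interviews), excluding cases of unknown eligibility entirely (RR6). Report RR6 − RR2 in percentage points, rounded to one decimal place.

Num = 48 + 7 = 55
Base = 48 + 7 + 21 + 38 + 4 + 33 = 151
RR2 = 55 / 151 = 0.3642
Base = 48 + 7 + 21 + 38 + 4 = 118
RR6 = 55 / 118 = 0.4661
Difference = 46.61 − 36.42 = 10.19 percentage points

10.2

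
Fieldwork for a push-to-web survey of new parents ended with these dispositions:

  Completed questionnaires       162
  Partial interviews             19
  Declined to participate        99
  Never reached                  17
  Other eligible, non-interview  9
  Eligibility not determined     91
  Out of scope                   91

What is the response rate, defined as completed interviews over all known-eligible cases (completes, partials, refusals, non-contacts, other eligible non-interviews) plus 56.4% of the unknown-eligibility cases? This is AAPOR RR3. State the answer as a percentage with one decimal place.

Top = 162
Determined eligible = 162 + 19 + 99 + 17 + 9 = 306
Estimated eligible among unknowns = 0.5640 × 91 = 51.32
Denom = 306 + 51.32 = 357.32
RR3 = 162 / 357.32 = 0.4534

45.3%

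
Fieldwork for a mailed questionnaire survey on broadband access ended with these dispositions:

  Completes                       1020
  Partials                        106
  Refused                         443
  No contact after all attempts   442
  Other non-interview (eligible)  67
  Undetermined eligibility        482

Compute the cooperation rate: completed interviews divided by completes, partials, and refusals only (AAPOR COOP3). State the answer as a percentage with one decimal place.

Top: 1020
Denominator: 1020 + 106 + 443 = 1569
COOP3 = 1020 / 1569 = 0.6501

65.0%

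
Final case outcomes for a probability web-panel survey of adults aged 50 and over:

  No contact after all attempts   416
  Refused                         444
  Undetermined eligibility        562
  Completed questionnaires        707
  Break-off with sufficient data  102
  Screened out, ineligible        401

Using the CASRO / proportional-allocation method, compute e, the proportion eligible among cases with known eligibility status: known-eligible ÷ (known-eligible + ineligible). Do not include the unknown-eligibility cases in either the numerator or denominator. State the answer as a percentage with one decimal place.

80.6%

Eligible (known) = 707 + 102 + 444 + 416 = 1669
e = 1669 / (1669 + 401) = 1669 / 2070 = 0.8063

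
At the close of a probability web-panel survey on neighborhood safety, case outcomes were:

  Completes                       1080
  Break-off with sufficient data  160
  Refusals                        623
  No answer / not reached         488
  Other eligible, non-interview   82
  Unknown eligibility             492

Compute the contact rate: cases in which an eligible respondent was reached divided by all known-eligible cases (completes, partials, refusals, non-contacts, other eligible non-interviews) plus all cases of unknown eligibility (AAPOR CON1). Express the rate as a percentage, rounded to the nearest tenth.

66.5%

Top = 1080 + 160 + 623 + 82 = 1945
Base = 1080 + 160 + 623 + 488 + 82 + 492 = 2925
CON1 = 1945 / 2925 = 0.6650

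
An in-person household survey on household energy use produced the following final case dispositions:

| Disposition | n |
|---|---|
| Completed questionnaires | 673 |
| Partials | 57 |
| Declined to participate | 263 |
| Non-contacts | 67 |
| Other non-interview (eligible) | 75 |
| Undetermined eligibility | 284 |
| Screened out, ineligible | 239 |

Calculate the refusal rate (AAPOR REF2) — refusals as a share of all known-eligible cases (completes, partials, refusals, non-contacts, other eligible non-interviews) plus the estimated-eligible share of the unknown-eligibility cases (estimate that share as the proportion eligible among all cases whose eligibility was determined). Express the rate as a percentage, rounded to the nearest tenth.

Num: 263
Eligible (known): 673 + 57 + 263 + 67 + 75 = 1135
e = 1135 / (1135 + 239) = 1135 / 1374 = 0.8261
Estimated eligible among unknowns: 0.8261 × 284 = 234.61
Denominator: 1135 + 234.61 = 1369.61
REF2 = 263 / 1369.61 = 0.1920

19.2%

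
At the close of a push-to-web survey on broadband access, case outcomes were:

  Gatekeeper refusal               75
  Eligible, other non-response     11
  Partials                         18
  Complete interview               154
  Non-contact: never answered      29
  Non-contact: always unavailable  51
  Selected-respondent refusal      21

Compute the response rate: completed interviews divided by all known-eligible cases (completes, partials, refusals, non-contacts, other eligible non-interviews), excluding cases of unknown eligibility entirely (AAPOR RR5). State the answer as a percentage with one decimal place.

42.9%

Refusals = 75 + 21 = 96
Never reached = 29 + 51 = 80
Top = 154
Denom = 154 + 18 + 96 + 80 + 11 = 359
RR5 = 154 / 359 = 0.4290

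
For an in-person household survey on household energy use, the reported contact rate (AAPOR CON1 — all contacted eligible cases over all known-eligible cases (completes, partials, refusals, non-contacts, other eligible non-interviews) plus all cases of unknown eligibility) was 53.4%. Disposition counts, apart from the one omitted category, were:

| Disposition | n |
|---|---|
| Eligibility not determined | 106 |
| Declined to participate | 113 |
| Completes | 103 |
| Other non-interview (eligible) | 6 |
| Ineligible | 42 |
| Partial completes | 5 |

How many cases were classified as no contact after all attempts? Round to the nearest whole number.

Numerator: 103 + 5 + 113 + 6 = 227
CON1 = 227 / D = 0.534
D = 227 / 0.534 = 425.1
Remaining denominator categories sum to 333
no contact after all attempts = 425.1 − 333 ≈ 92

92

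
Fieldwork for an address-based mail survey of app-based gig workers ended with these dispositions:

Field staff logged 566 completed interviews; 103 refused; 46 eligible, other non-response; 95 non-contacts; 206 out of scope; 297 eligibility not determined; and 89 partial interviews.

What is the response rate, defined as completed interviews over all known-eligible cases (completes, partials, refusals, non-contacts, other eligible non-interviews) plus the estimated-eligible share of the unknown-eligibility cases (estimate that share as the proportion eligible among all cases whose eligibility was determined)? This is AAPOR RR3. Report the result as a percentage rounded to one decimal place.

Numerator: 566
Eligible (known): 566 + 89 + 103 + 95 + 46 = 899
e = 899 / (899 + 206) = 899 / 1105 = 0.8136
Eligible share of unknowns: 0.8136 × 297 = 241.64
Denom: 899 + 241.64 = 1140.64
RR3 = 566 / 1140.64 = 0.4962

49.6%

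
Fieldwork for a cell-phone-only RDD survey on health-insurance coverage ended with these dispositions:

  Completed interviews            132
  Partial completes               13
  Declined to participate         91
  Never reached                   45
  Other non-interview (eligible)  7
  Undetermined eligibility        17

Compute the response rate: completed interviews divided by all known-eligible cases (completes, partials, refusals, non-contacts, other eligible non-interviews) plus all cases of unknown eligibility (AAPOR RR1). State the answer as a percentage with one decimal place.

Top → 132
Denom → 132 + 13 + 91 + 45 + 7 + 17 = 305
RR1 = 132 / 305 = 0.4328

43.3%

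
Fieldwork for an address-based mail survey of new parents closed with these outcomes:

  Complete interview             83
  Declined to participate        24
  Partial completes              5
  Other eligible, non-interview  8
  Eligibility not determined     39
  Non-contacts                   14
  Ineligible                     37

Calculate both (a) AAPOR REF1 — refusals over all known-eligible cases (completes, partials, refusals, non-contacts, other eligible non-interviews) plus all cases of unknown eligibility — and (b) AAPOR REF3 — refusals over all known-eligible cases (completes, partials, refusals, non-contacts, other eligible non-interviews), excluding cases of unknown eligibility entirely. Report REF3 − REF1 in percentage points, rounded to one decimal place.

4.0

Num: 24
Denom: 83 + 5 + 24 + 14 + 8 + 39 = 173
REF1 = 24 / 173 = 0.1387
Denom: 83 + 5 + 24 + 14 + 8 = 134
REF3 = 24 / 134 = 0.1791
Difference = 17.91 − 13.87 = 4.04 percentage points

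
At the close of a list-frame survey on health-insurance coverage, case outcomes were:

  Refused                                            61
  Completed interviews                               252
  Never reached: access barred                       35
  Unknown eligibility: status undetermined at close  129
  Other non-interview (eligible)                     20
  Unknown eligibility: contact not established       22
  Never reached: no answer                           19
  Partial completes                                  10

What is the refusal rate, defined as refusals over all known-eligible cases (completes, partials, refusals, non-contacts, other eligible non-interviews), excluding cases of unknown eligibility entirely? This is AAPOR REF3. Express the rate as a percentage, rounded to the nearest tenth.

15.4%

No contact after all attempts = 19 + 35 = 54
Unknown if eligible = 22 + 129 = 151
Top = 61
Denominator = 252 + 10 + 61 + 54 + 20 = 397
REF3 = 61 / 397 = 0.1537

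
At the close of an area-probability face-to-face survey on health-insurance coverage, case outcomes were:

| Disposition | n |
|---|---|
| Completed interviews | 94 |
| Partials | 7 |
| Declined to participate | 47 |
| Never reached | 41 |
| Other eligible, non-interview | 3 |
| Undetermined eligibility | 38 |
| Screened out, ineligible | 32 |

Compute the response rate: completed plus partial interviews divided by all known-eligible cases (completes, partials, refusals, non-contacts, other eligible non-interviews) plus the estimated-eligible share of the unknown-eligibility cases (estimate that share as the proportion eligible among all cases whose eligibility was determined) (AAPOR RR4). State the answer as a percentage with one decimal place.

Numerator → 94 + 7 = 101
Known eligible → 94 + 7 + 47 + 41 + 3 = 192
e = 192 / (192 + 32) = 192 / 224 = 0.8571
Eligible share of unknowns → 0.8571 × 38 = 32.57
Denominator → 192 + 32.57 = 224.57
RR4 = 101 / 224.57 = 0.4497

45.0%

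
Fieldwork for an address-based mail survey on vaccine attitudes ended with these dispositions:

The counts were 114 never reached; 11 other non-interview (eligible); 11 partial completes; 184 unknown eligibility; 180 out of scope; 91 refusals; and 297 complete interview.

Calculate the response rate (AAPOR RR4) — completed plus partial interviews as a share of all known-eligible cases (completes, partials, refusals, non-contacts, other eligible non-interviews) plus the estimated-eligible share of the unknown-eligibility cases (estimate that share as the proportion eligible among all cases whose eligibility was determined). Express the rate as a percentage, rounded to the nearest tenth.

46.6%

Numerator → 297 + 11 = 308
Known eligible → 297 + 11 + 91 + 114 + 11 = 524
e = 524 / (524 + 180) = 524 / 704 = 0.7443
Eligible share of unknowns → 0.7443 × 184 = 136.95
Denominator → 524 + 136.95 = 660.95
RR4 = 308 / 660.95 = 0.4660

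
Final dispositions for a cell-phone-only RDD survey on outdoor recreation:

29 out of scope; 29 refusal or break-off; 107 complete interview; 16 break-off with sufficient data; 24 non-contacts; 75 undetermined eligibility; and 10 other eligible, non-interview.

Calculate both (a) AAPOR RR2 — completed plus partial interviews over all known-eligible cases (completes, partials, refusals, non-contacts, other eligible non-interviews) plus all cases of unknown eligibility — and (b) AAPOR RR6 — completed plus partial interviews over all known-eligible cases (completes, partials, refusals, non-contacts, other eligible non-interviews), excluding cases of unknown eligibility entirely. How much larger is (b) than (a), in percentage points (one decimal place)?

19.0

Num = 107 + 16 = 123
Denom = 107 + 16 + 29 + 24 + 10 + 75 = 261
RR2 = 123 / 261 = 0.4713
Denom = 107 + 16 + 29 + 24 + 10 = 186
RR6 = 123 / 186 = 0.6613
Difference = 66.13 − 47.13 = 19.00 percentage points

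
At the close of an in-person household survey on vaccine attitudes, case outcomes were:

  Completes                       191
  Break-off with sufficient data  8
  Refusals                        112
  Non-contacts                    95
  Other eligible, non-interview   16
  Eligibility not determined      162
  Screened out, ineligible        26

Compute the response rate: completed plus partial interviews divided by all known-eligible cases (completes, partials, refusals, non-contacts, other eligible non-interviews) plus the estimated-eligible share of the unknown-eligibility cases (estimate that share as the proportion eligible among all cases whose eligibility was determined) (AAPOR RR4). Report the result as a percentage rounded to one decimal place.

Num → 191 + 8 = 199
Determined eligible → 191 + 8 + 112 + 95 + 16 = 422
e = 422 / (422 + 26) = 422 / 448 = 0.9420
e × U → 0.9420 × 162 = 152.60
Denominator → 422 + 152.60 = 574.60
RR4 = 199 / 574.60 = 0.3463

34.6%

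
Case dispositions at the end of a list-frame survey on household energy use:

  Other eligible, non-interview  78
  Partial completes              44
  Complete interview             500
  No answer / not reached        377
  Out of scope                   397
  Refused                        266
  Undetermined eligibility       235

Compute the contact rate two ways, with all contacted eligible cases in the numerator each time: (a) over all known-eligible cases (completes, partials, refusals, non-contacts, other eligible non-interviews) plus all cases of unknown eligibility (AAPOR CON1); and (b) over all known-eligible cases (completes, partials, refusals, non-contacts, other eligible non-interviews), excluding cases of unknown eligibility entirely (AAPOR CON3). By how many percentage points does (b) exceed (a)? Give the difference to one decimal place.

Numerator: 500 + 44 + 266 + 78 = 888
Base: 500 + 44 + 266 + 377 + 78 + 235 = 1500
CON1 = 888 / 1500 = 0.5920
Base: 500 + 44 + 266 + 377 + 78 = 1265
CON3 = 888 / 1265 = 0.7020
Difference = 70.20 − 59.20 = 11.00 percentage points

11.0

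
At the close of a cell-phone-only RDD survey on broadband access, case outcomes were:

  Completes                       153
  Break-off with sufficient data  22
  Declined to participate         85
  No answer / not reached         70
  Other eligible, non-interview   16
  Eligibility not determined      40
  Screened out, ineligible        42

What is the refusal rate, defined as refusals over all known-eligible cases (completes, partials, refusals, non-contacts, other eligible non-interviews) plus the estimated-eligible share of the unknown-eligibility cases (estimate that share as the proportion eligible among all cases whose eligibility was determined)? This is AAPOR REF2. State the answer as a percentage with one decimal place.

22.3%

Top = 85
Determined eligible = 153 + 22 + 85 + 70 + 16 = 346
e = 346 / (346 + 42) = 346 / 388 = 0.8918
Eligible share of unknowns = 0.8918 × 40 = 35.67
Denominator = 346 + 35.67 = 381.67
REF2 = 85 / 381.67 = 0.2227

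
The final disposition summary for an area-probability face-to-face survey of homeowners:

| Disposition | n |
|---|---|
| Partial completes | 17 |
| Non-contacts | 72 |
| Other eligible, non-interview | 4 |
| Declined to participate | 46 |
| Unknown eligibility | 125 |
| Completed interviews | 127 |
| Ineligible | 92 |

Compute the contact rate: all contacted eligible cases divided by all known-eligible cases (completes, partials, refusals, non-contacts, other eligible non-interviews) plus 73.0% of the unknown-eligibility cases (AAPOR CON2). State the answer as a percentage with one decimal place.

54.3%

Top = 127 + 17 + 46 + 4 = 194
Eligible (known) = 127 + 17 + 46 + 72 + 4 = 266
Eligible share of unknowns = 0.7300 × 125 = 91.25
Denominator = 266 + 91.25 = 357.25
CON2 = 194 / 357.25 = 0.5430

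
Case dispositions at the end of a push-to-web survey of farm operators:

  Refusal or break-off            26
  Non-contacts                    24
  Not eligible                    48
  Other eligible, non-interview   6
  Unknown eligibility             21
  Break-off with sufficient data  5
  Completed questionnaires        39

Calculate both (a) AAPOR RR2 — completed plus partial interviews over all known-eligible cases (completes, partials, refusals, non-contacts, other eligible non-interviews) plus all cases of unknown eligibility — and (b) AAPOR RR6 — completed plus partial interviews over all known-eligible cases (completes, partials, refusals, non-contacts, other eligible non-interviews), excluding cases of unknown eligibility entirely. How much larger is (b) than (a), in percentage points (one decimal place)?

Numerator → 39 + 5 = 44
Base → 39 + 5 + 26 + 24 + 6 + 21 = 121
RR2 = 44 / 121 = 0.3636
Base → 39 + 5 + 26 + 24 + 6 = 100
RR6 = 44 / 100 = 0.4400
Difference = 44.00 − 36.36 = 7.64 percentage points

7.6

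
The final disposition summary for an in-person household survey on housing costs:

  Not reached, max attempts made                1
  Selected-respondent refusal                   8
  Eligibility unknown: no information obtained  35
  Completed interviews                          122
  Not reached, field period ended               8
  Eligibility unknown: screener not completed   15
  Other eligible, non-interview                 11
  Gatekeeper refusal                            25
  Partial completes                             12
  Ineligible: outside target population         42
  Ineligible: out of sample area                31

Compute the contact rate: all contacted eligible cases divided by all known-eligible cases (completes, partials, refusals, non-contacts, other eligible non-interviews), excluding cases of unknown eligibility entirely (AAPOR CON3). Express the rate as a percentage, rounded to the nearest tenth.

95.2%

Refusal or break-off = 25 + 8 = 33
No contact after all attempts = 8 + 1 = 9
Undetermined eligibility = 15 + 35 = 50
Not eligible = 42 + 31 = 73
Numerator: 122 + 12 + 33 + 11 = 178
Denominator: 122 + 12 + 33 + 9 + 11 = 187
CON3 = 178 / 187 = 0.9519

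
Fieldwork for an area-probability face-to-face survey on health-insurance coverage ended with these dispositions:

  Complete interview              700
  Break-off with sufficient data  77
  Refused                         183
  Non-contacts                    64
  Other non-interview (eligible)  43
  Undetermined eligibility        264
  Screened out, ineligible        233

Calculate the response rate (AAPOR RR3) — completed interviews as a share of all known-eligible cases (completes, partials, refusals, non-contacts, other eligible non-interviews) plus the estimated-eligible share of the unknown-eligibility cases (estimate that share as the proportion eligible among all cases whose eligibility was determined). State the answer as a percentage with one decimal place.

54.5%

Numerator = 700
Known eligible = 700 + 77 + 183 + 64 + 43 = 1067
e = 1067 / (1067 + 233) = 1067 / 1300 = 0.8208
Estimated eligible among unknowns = 0.8208 × 264 = 216.69
Denominator = 1067 + 216.69 = 1283.69
RR3 = 700 / 1283.69 = 0.5453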